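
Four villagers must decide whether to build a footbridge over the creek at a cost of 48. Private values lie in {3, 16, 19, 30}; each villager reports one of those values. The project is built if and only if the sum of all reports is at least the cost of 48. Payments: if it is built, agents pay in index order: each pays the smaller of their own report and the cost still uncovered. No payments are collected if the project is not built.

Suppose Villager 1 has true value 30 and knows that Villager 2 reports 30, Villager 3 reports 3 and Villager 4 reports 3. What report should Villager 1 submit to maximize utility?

16

Report 3: project not built, utility 0.
Report 16: project built, pays 16, utility 30 - 16 = 14.
Report 19: project built, pays 19, utility 30 - 19 = 11.
Report 30: project built, pays 30, utility 30 - 30 = 0.
The best choice is 16 with utility 14.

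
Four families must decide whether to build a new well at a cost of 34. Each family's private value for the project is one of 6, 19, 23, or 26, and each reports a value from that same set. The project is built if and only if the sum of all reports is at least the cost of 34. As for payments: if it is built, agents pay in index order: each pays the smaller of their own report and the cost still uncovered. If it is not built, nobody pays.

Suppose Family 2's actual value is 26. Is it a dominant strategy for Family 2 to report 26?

No

Consider the case where Family 1 reports 6, Family 3 reports 6 and Family 4 reports 6.
Truthful report 26: project built, pays 26, utility 26 - 26 = 0.
Report 19 instead: project built, pays 19, utility 26 - 19 = 7.
Since 7 > 0, reporting 19 is strictly better here, so truthful reporting is not dominant.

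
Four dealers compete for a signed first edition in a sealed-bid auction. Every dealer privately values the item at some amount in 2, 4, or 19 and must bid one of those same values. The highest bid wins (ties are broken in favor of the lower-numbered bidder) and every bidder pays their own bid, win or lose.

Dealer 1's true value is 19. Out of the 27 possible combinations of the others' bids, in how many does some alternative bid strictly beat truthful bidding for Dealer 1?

8

Others bid (2, 2, 2): truth gives 0; bid 2 gives 17 > 0. Violating.
Others bid (2, 2, 4): truth gives 0; bid 4 gives 15 > 0. Violating.
Others bid (2, 4, 2): truth gives 0; bid 4 gives 15 > 0. Violating.
Others bid (2, 4, 4): truth gives 0; bid 4 gives 15 > 0. Violating.
Others bid (2, 2, 19): truth gives 0; no alternative beats it.
Others bid (2, 4, 19): truth gives 0; no alternative beats it.
(Checking all 27 profiles: 8 have a profitable deviation, 19 do not.)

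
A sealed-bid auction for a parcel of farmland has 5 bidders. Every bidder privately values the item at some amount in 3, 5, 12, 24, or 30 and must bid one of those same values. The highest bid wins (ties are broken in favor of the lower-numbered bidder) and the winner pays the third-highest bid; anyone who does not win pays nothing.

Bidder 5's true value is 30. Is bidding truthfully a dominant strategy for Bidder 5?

Yes

Check each profile of the others' bids and compare truth against every alternative bid.
Others bid (3, 3, 3, 24): truth gives 27, best alternative gives 0.
Others bid (3, 3, 24, 3): truth gives 27, best alternative gives 0.
Others bid (3, 24, 3, 3): truth gives 27, best alternative gives 0.
Others bid (24, 3, 3, 3): truth gives 27, best alternative gives 0.
Others bid (3, 3, 5, 24): truth gives 25, best alternative gives 0.
Others bid (3, 3, 24, 5): truth gives 25, best alternative gives 0.
(Remaining 619 profiles checked similarly; truth is weakly best in each.)
In every case the truthful bid is at least as good as any alternative, so it is a dominant strategy.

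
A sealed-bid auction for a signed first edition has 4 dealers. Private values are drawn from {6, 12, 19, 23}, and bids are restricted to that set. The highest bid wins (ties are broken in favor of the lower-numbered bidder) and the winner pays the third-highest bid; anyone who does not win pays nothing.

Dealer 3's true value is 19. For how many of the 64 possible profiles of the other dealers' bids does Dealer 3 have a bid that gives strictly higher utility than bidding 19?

12

Others bid (6, 6, 23): truth gives 0; bid 23 gives 13 > 0. Violating.
Others bid (6, 12, 23): truth gives 0; bid 23 gives 7 > 0. Violating.
Others bid (6, 19, 6): truth gives 0; bid 23 gives 13 > 0. Violating.
Others bid (6, 19, 12): truth gives 0; bid 23 gives 7 > 0. Violating.
Others bid (6, 6, 6): truth gives 13; no alternative beats it.
Others bid (6, 6, 12): truth gives 13; no alternative beats it.
(Checking all 64 profiles: 12 have a profitable deviation, 52 do not.)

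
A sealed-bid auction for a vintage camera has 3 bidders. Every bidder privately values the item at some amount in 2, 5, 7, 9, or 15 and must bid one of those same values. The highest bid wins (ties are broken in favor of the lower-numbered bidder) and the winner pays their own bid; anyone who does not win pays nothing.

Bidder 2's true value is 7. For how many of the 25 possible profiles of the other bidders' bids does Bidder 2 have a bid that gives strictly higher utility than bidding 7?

2

Others bid (2, 2): truth gives 0; bid 5 gives 2 > 0. Violating.
Others bid (2, 5): truth gives 0; bid 5 gives 2 > 0. Violating.
Others bid (2, 7): truth gives 0; no alternative beats it.
Others bid (2, 9): truth gives 0; no alternative beats it.
(Checking all 25 profiles: 2 have a profitable deviation, 23 do not.)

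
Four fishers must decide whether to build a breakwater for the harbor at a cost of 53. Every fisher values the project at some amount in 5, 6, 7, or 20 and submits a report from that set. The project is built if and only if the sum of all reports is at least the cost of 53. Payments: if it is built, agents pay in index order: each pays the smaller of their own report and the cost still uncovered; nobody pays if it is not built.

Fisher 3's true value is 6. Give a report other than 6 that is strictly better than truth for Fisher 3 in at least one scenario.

Suppose Fisher 1 reports 20, Fisher 2 reports 20 and Fisher 4 reports 20.
Report 6: project built, pays 6, utility 6 - 6 = 0.
Report 5: project built, pays 5, utility 6 - 5 = 1.
So reporting 5 beats truth here (1 > 0).

5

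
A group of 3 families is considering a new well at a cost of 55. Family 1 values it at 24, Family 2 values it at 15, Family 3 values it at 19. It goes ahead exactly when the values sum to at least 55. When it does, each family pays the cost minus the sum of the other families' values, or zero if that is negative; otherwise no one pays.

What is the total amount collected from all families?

49

Total value 58 ≥ cost 55, so it is built.
Family 1: others sum to 34; max(0, 55 - 34) = 21.
Family 2: others sum to 43; max(0, 55 - 43) = 12.
Family 3: others sum to 39; max(0, 55 - 39) = 16.
Total collected = 21 + 12 + 16 = 49.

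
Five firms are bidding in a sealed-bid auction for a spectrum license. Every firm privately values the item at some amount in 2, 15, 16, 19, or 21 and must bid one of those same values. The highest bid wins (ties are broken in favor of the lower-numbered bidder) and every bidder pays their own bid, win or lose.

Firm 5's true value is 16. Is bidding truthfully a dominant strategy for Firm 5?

Consider the case where Firm 1 bids 2, Firm 2 bids 2, Firm 3 bids 2 and Firm 4 bids 2.
Truthful bid 16: wins, pays 16, utility 16 - 16 = 0.
Bid 15 instead: wins, pays 15, utility 16 - 15 = 1.
Since 1 > 0, bidding 15 is strictly better here, so truthful bidding is not dominant.

No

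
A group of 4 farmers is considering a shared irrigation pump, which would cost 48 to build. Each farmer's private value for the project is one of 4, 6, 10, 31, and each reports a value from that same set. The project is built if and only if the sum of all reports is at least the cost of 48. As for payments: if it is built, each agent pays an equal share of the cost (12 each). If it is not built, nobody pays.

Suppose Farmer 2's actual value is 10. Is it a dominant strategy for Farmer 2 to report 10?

Consider the case where Farmer 1 reports 4, Farmer 3 reports 4 and Farmer 4 reports 31.
Truthful report 10: project built, pays 12, utility 10 - 12 = -2.
Report 4 instead: project not built, utility 0.
Since 0 > -2, reporting 4 is strictly better here, so truthful reporting is not dominant.

No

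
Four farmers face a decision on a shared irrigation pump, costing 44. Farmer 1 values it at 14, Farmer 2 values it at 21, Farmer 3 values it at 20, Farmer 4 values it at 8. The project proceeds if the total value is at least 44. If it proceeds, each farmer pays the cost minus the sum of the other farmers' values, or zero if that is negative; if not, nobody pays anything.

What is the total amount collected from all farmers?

Total value 63 ≥ cost 44, so it is built.
Farmer 1: others sum to 49; max(0, 44 - 49) = 0.
Farmer 2: others sum to 42; max(0, 44 - 42) = 2.
Farmer 3: others sum to 43; max(0, 44 - 43) = 1.
Farmer 4: others sum to 55; max(0, 44 - 55) = 0.
Total collected = 0 + 2 + 1 + 0 = 3.

3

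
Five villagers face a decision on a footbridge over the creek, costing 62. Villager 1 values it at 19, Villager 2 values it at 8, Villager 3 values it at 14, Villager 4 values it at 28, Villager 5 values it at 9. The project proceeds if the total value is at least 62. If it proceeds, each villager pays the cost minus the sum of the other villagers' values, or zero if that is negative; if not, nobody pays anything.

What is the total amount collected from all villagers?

Total value 78 ≥ cost 62, so it is built.
Villager 1: others sum to 59; max(0, 62 - 59) = 3.
Villager 2: others sum to 70; max(0, 62 - 70) = 0.
Villager 3: others sum to 64; max(0, 62 - 64) = 0.
Villager 4: others sum to 50; max(0, 62 - 50) = 12.
Villager 5: others sum to 69; max(0, 62 - 69) = 0.
Total collected = 3 + 0 + 0 + 12 + 0 = 15.

15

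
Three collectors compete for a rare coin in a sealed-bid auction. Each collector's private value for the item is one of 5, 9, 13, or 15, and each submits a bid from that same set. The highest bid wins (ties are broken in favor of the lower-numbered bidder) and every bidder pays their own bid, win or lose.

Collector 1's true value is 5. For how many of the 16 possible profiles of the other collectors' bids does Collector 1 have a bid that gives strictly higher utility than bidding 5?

Others bid (5, 9): truth gives -5; bid 9 gives -4 > -5. Violating.
Others bid (9, 5): truth gives -5; bid 9 gives -4 > -5. Violating.
Others bid (9, 9): truth gives -5; bid 9 gives -4 > -5. Violating.
Others bid (5, 5): truth gives 0; no alternative beats it.
Others bid (5, 13): truth gives -5; no alternative beats it.
(Checking all 16 profiles: 3 have a profitable deviation, 13 do not.)

3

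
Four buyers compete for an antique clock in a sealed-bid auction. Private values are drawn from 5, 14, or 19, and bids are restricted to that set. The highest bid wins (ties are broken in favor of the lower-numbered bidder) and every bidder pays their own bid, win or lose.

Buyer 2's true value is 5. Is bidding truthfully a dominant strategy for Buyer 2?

Yes

Check each profile of the others' bids and compare truth against every alternative bid.
Others bid (5, 5, 19): truth gives -5, best alternative gives -14.
Others bid (5, 14, 19): truth gives -5, best alternative gives -14.
Others bid (5, 19, 5): truth gives -5, best alternative gives -14.
Others bid (5, 19, 14): truth gives -5, best alternative gives -14.
Others bid (5, 19, 19): truth gives -5, best alternative gives -14.
Others bid (14, 5, 5): truth gives -5, best alternative gives -14.
(Remaining 21 profiles checked similarly; truth is weakly best in each.)
In every case the truthful bid is at least as good as any alternative, so it is a dominant strategy.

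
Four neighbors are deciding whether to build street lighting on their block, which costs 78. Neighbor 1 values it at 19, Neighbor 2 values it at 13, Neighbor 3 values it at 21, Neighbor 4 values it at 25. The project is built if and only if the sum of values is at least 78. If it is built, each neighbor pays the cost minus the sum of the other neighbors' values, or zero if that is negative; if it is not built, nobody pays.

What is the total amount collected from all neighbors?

78

Total value 78 ≥ cost 78, so it is built.
Neighbor 1: others sum to 59; max(0, 78 - 59) = 19.
Neighbor 2: others sum to 65; max(0, 78 - 65) = 13.
Neighbor 3: others sum to 57; max(0, 78 - 57) = 21.
Neighbor 4: others sum to 53; max(0, 78 - 53) = 25.
Total collected = 19 + 13 + 21 + 25 = 78.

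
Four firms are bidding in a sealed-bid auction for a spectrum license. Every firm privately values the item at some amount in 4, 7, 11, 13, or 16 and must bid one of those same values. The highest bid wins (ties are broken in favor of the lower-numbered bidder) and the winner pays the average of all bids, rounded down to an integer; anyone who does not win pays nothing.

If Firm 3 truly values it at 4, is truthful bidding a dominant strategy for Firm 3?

Yes

Check each profile of the others' bids and compare truth against every alternative bid.
Others bid (4, 4, 7): truth gives 0, best alternative gives -1.
Others bid (4, 4, 4): truth gives 0, best alternative gives 0.
Others bid (4, 4, 11): truth gives 0, best alternative gives 0.
Others bid (4, 4, 13): truth gives 0, best alternative gives 0.
Others bid (4, 4, 16): truth gives 0, best alternative gives 0.
Others bid (4, 7, 4): truth gives 0, best alternative gives 0.
(Remaining 119 profiles checked similarly; truth is weakly best in each.)
In every case the truthful bid is at least as good as any alternative, so it is a dominant strategy.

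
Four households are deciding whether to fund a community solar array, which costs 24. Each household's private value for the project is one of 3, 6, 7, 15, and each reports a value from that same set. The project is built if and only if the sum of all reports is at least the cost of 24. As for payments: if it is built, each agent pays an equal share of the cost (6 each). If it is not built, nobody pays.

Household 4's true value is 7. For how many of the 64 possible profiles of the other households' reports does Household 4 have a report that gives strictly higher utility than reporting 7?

Others report (3, 3, 3): truth gives 0; report 15 gives 1 > 0. Violating.
Others report (3, 3, 6): truth gives 0; report 15 gives 1 > 0. Violating.
Others report (3, 3, 7): truth gives 0; report 15 gives 1 > 0. Violating.
Others report (3, 6, 3): truth gives 0; report 15 gives 1 > 0. Violating.
Others report (3, 3, 15): truth gives 1; no alternative beats it.
Others report (3, 6, 15): truth gives 1; no alternative beats it.
(Checking all 64 profiles: 16 have a profitable deviation, 48 do not.)

16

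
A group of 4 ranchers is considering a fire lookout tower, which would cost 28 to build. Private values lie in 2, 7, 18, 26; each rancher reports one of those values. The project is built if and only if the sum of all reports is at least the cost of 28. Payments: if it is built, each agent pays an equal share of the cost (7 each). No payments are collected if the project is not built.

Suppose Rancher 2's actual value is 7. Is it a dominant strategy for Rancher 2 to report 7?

Check each profile of the others' reports and compare truth against every alternative report.
Others report (2, 2, 2): truth gives 0, best alternative gives 0.
Others report (2, 2, 7): truth gives 0, best alternative gives 0.
Others report (2, 2, 18): truth gives 0, best alternative gives 0.
Others report (2, 2, 26): truth gives 0, best alternative gives 0.
Others report (2, 7, 2): truth gives 0, best alternative gives 0.
Others report (2, 7, 7): truth gives 0, best alternative gives 0.
(Remaining 58 profiles checked similarly; truth is weakly best in each.)
In every case the truthful report is at least as good as any alternative, so it is a dominant strategy.

Yes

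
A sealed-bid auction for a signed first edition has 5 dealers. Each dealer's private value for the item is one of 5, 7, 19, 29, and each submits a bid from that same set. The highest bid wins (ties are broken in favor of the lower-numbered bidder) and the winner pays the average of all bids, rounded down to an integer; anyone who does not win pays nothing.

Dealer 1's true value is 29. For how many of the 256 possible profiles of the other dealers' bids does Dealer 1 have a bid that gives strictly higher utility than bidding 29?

81

Others bid (5, 5, 5, 5): truth gives 20; bid 5 gives 24 > 20. Violating.
Others bid (5, 5, 5, 7): truth gives 19; bid 7 gives 24 > 19. Violating.
Others bid (5, 5, 5, 19): truth gives 17; bid 19 gives 19 > 17. Violating.
Others bid (5, 5, 7, 5): truth gives 19; bid 7 gives 24 > 19. Violating.
Others bid (5, 5, 5, 29): truth gives 15; no alternative beats it.
Others bid (5, 5, 7, 29): truth gives 14; no alternative beats it.
(Checking all 256 profiles: 81 have a profitable deviation, 175 do not.)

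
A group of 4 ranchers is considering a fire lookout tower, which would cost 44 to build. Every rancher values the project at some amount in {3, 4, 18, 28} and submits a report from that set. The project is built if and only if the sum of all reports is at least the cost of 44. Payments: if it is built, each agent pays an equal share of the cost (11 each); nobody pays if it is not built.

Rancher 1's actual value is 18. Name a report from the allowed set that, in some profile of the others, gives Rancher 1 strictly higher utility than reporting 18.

28

Suppose Rancher 2 reports 3, Rancher 3 reports 3 and Rancher 4 reports 18.
Report 18: project not built, utility 0.
Report 28: project built, pays 11, utility 18 - 11 = 7.
So reporting 28 beats truth here (7 > 0).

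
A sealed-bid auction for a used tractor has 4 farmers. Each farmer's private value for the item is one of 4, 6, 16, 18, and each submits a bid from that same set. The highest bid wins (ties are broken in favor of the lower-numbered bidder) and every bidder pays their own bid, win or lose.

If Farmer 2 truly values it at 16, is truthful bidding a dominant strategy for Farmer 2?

Consider the case where Farmer 1 bids 4, Farmer 3 bids 4 and Farmer 4 bids 4.
Truthful bid 16: wins, pays 16, utility 16 - 16 = 0.
Bid 6 instead: wins, pays 6, utility 16 - 6 = 10.
Since 10 > 0, bidding 6 is strictly better here, so truthful bidding is not dominant.

No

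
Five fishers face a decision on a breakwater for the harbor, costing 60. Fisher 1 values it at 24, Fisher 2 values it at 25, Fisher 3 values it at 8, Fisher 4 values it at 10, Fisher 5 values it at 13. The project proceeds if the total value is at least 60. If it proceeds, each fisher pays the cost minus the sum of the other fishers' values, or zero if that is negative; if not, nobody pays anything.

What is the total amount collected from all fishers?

Total value 80 ≥ cost 60, so it is built.
Fisher 1: others sum to 56; max(0, 60 - 56) = 4.
Fisher 2: others sum to 55; max(0, 60 - 55) = 5.
Fisher 3: others sum to 72; max(0, 60 - 72) = 0.
Fisher 4: others sum to 70; max(0, 60 - 70) = 0.
Fisher 5: others sum to 67; max(0, 60 - 67) = 0.
Total collected = 4 + 5 + 0 + 0 + 0 = 9.

9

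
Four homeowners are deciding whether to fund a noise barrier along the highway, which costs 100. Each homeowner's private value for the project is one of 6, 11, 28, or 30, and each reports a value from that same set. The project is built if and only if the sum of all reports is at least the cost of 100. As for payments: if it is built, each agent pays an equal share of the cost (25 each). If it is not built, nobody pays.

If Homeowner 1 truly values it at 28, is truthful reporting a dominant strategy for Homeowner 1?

Consider the case where Homeowner 2 reports 11, Homeowner 3 reports 30 and Homeowner 4 reports 30.
Truthful report 28: project not built, utility 0.
Report 30 instead: project built, pays 25, utility 28 - 25 = 3.
Since 3 > 0, reporting 30 is strictly better here, so truthful reporting is not dominant.

No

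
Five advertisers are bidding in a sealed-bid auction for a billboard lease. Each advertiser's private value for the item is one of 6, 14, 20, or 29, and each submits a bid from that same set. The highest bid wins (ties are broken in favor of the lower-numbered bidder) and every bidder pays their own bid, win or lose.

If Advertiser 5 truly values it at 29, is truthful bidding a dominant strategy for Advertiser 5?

Consider the case where Advertiser 1 bids 6, Advertiser 2 bids 6, Advertiser 3 bids 6 and Advertiser 4 bids 6.
Truthful bid 29: wins, pays 29, utility 29 - 29 = 0.
Bid 14 instead: wins, pays 14, utility 29 - 14 = 15.
Since 15 > 0, bidding 14 is strictly better here, so truthful bidding is not dominant.

No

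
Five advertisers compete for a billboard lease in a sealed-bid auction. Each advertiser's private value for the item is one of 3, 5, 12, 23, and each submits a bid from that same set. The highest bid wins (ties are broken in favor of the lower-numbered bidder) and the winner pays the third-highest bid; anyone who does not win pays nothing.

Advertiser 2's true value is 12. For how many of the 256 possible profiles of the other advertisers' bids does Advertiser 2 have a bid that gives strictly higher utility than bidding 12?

Others bid (3, 3, 3, 23): truth gives 0; bid 23 gives 9 > 0. Violating.
Others bid (3, 3, 5, 23): truth gives 0; bid 23 gives 7 > 0. Violating.
Others bid (3, 3, 23, 3): truth gives 0; bid 23 gives 9 > 0. Violating.
Others bid (3, 3, 23, 5): truth gives 0; bid 23 gives 7 > 0. Violating.
Others bid (3, 3, 3, 3): truth gives 9; no alternative beats it.
Others bid (3, 3, 3, 5): truth gives 9; no alternative beats it.
(Checking all 256 profiles: 32 have a profitable deviation, 224 do not.)

32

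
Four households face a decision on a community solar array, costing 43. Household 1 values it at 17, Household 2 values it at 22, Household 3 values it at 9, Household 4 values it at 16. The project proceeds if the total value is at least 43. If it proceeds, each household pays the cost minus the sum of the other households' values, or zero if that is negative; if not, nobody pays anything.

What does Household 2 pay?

Total value 64 ≥ cost 43, so the project is built.
The other households' values sum to 42.
Cost minus that sum is 43 - 42 = 1.

1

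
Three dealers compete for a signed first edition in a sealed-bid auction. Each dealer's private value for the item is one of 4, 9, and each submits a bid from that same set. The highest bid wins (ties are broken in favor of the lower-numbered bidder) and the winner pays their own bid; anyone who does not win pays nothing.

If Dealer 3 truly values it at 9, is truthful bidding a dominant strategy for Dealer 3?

Yes

Check each profile of the others' bids and compare truth against every alternative bid.
Others bid (4, 4): truth gives 0, best alternative gives 0.
Others bid (4, 9): truth gives 0, best alternative gives 0.
Others bid (9, 4): truth gives 0, best alternative gives 0.
Others bid (9, 9): truth gives 0, best alternative gives 0.
In every case the truthful bid is at least as good as any alternative, so it is a dominant strategy.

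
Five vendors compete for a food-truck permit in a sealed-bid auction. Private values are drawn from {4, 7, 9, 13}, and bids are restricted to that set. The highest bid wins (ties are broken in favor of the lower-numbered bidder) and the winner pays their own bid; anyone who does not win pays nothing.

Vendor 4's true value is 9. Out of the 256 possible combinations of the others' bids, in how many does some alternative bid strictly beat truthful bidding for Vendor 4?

2

Others bid (4, 4, 4, 4): truth gives 0; bid 7 gives 2 > 0. Violating.
Others bid (4, 4, 4, 7): truth gives 0; bid 7 gives 2 > 0. Violating.
Others bid (4, 4, 4, 9): truth gives 0; no alternative beats it.
Others bid (4, 4, 4, 13): truth gives 0; no alternative beats it.
(Checking all 256 profiles: 2 have a profitable deviation, 254 do not.)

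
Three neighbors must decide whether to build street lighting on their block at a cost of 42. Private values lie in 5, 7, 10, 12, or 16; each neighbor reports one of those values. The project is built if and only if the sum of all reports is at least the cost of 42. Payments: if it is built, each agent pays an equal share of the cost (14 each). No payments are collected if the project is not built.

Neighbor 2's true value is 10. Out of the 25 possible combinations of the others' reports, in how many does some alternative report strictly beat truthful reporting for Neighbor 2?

1

Others report (16, 16): truth gives -4; report 5 gives 0 > -4. Violating.
Others report (5, 5): truth gives 0; no alternative beats it.
Others report (5, 7): truth gives 0; no alternative beats it.
(Checking all 25 profiles: 1 has a profitable deviation, 24 do not.)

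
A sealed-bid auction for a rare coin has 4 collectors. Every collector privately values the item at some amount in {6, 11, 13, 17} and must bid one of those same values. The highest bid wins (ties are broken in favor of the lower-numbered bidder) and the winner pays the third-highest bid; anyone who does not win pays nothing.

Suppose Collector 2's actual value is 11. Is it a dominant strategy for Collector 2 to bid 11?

Consider the case where Collector 1 bids 6, Collector 3 bids 6 and Collector 4 bids 13.
Truthful bid 11: loses, pays 0, utility 0.
Bid 13 instead: wins, pays 6, utility 11 - 6 = 5.
Since 5 > 0, bidding 13 is strictly better here, so truthful bidding is not dominant.

No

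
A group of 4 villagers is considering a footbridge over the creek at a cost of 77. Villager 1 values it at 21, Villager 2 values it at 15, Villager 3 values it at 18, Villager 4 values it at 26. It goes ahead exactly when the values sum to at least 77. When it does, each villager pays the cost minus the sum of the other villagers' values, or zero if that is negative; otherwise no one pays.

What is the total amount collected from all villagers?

Total value 80 ≥ cost 77, so it is built.
Villager 1: others sum to 59; max(0, 77 - 59) = 18.
Villager 2: others sum to 65; max(0, 77 - 65) = 12.
Villager 3: others sum to 62; max(0, 77 - 62) = 15.
Villager 4: others sum to 54; max(0, 77 - 54) = 23.
Total collected = 18 + 12 + 15 + 23 = 68.

68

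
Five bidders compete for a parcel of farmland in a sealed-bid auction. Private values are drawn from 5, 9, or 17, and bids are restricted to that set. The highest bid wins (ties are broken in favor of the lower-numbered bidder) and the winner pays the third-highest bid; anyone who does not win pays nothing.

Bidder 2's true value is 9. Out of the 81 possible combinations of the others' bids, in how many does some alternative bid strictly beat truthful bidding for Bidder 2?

4

Others bid (5, 5, 5, 17): truth gives 0; bid 17 gives 4 > 0. Violating.
Others bid (5, 5, 17, 5): truth gives 0; bid 17 gives 4 > 0. Violating.
Others bid (5, 17, 5, 5): truth gives 0; bid 17 gives 4 > 0. Violating.
Others bid (9, 5, 5, 5): truth gives 0; bid 17 gives 4 > 0. Violating.
Others bid (5, 5, 5, 5): truth gives 4; no alternative beats it.
Others bid (5, 5, 5, 9): truth gives 4; no alternative beats it.
(Checking all 81 profiles: 4 have a profitable deviation, 77 do not.)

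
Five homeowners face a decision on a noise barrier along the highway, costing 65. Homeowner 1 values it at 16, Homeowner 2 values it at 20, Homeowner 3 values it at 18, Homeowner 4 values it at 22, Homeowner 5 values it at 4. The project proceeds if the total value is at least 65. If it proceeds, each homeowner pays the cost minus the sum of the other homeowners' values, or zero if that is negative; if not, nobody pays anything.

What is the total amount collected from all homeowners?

Total value 80 ≥ cost 65, so it is built.
Homeowner 1: others sum to 64; max(0, 65 - 64) = 1.
Homeowner 2: others sum to 60; max(0, 65 - 60) = 5.
Homeowner 3: others sum to 62; max(0, 65 - 62) = 3.
Homeowner 4: others sum to 58; max(0, 65 - 58) = 7.
Homeowner 5: others sum to 76; max(0, 65 - 76) = 0.
Total collected = 1 + 5 + 3 + 7 + 0 = 16.

16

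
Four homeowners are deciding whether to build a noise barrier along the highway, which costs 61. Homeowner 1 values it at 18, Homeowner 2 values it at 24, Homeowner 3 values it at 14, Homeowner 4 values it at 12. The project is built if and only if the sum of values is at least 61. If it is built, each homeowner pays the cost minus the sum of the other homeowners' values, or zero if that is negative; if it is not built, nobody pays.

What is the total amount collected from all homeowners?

40

Total value 68 ≥ cost 61, so it is built.
Homeowner 1: others sum to 50; max(0, 61 - 50) = 11.
Homeowner 2: others sum to 44; max(0, 61 - 44) = 17.
Homeowner 3: others sum to 54; max(0, 61 - 54) = 7.
Homeowner 4: others sum to 56; max(0, 61 - 56) = 5.
Total collected = 11 + 17 + 7 + 5 = 40.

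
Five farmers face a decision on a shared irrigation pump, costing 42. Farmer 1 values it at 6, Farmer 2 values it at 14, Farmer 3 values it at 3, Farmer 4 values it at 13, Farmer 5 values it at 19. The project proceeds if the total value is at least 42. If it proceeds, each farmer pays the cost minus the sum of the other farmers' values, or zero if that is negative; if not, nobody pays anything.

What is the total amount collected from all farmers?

Total value 55 ≥ cost 42, so it is built.
Farmer 1: others sum to 49; max(0, 42 - 49) = 0.
Farmer 2: others sum to 41; max(0, 42 - 41) = 1.
Farmer 3: others sum to 52; max(0, 42 - 52) = 0.
Farmer 4: others sum to 42; max(0, 42 - 42) = 0.
Farmer 5: others sum to 36; max(0, 42 - 36) = 6.
Total collected = 0 + 1 + 0 + 0 + 6 = 7.

7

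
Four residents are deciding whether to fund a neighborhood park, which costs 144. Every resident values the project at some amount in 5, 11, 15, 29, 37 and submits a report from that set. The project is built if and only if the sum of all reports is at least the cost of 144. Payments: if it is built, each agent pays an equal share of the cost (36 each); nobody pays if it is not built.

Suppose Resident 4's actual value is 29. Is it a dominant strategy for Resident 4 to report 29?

Yes

Check each profile of the others' reports and compare truth against every alternative report.
Others report (5, 5, 5): truth gives 0, best alternative gives 0.
Others report (5, 5, 11): truth gives 0, best alternative gives 0.
Others report (5, 5, 15): truth gives 0, best alternative gives 0.
Others report (5, 5, 29): truth gives 0, best alternative gives 0.
Others report (5, 5, 37): truth gives 0, best alternative gives 0.
Others report (5, 11, 5): truth gives 0, best alternative gives 0.
(Remaining 119 profiles checked similarly; truth is weakly best in each.)
In every case the truthful report is at least as good as any alternative, so it is a dominant strategy.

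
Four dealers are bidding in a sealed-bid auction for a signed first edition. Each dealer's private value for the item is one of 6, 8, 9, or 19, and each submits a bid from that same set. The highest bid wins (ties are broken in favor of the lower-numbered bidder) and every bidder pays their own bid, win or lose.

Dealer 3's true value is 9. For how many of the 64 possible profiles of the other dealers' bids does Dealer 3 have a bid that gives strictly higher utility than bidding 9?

Others bid (6, 6, 6): truth gives 0; bid 8 gives 1 > 0. Violating.
Others bid (6, 6, 8): truth gives 0; bid 8 gives 1 > 0. Violating.
Others bid (6, 6, 19): truth gives -9; bid 6 gives -6 > -9. Violating.
Others bid (6, 8, 19): truth gives -9; bid 6 gives -6 > -9. Violating.
Others bid (6, 6, 9): truth gives 0; no alternative beats it.
Others bid (6, 8, 6): truth gives 0; no alternative beats it.
(Checking all 64 profiles: 54 have a profitable deviation, 10 do not.)

54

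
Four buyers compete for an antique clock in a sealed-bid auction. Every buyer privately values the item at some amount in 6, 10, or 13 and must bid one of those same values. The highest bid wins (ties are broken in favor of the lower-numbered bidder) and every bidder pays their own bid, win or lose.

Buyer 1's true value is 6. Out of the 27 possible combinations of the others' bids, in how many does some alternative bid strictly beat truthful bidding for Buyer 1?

7

Others bid (6, 6, 10): truth gives -6; bid 10 gives -4 > -6. Violating.
Others bid (6, 10, 6): truth gives -6; bid 10 gives -4 > -6. Violating.
Others bid (6, 10, 10): truth gives -6; bid 10 gives -4 > -6. Violating.
Others bid (10, 6, 6): truth gives -6; bid 10 gives -4 > -6. Violating.
Others bid (6, 6, 6): truth gives 0; no alternative beats it.
Others bid (6, 6, 13): truth gives -6; no alternative beats it.
(Checking all 27 profiles: 7 have a profitable deviation, 20 do not.)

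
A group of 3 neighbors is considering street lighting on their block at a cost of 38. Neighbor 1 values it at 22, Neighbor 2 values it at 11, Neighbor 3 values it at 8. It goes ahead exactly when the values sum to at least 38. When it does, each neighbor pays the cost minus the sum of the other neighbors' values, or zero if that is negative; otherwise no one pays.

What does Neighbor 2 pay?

8

Total value 41 ≥ cost 38, so the project is built.
The other neighbors' values sum to 30.
Cost minus that sum is 38 - 30 = 8.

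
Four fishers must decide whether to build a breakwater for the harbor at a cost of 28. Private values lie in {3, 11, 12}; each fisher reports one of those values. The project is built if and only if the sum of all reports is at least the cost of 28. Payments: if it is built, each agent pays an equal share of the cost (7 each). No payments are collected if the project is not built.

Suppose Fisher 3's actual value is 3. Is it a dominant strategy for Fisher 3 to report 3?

Yes

Check each profile of the others' reports and compare truth against every alternative report.
Others report (3, 3, 11): truth gives 0, best alternative gives -4.
Others report (3, 3, 12): truth gives 0, best alternative gives -4.
Others report (3, 11, 3): truth gives 0, best alternative gives -4.
Others report (3, 12, 3): truth gives 0, best alternative gives -4.
Others report (11, 3, 3): truth gives 0, best alternative gives -4.
Others report (12, 3, 3): truth gives 0, best alternative gives -4.
(Remaining 21 profiles checked similarly; truth is weakly best in each.)
In every case the truthful report is at least as good as any alternative, so it is a dominant strategy.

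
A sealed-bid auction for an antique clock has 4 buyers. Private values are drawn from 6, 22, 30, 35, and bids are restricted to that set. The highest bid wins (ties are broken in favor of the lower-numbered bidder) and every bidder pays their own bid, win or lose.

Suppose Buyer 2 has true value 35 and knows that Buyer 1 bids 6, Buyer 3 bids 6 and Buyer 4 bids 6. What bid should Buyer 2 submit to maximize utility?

Bid 6: loses but pays 6, utility -6.
Bid 22: wins, pays 22, utility 35 - 22 = 13.
Bid 30: wins, pays 30, utility 35 - 30 = 5.
Bid 35: wins, pays 35, utility 35 - 35 = 0.
The best choice is 22 with utility 13.

22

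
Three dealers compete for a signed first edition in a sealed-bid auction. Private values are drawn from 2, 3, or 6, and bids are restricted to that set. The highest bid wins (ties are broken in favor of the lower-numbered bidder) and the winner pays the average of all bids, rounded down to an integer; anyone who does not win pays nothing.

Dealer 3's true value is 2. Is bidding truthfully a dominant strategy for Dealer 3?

Yes

Check each profile of the others' bids and compare truth against every alternative bid.
Others bid (2, 2): truth gives 0, best alternative gives 0.
Others bid (2, 3): truth gives 0, best alternative gives 0.
Others bid (2, 6): truth gives 0, best alternative gives 0.
Others bid (3, 2): truth gives 0, best alternative gives 0.
Others bid (3, 3): truth gives 0, best alternative gives 0.
Others bid (3, 6): truth gives 0, best alternative gives 0.
(Remaining 3 profiles checked similarly; truth is weakly best in each.)
In every case the truthful bid is at least as good as any alternative, so it is a dominant strategy.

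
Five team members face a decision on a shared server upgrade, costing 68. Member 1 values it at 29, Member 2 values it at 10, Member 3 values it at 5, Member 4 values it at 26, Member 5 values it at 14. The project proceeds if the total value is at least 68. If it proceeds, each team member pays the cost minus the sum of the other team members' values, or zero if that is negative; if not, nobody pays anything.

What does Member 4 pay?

10

Total value 84 ≥ cost 68, so the project is built.
The other team members' values sum to 58.
Cost minus that sum is 68 - 58 = 10.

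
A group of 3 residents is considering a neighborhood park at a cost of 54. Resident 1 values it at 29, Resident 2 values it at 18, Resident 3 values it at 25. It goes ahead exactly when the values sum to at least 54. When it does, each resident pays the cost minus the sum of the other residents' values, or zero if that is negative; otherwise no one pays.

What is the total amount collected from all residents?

Total value 72 ≥ cost 54, so it is built.
Resident 1: others sum to 43; max(0, 54 - 43) = 11.
Resident 2: others sum to 54; max(0, 54 - 54) = 0.
Resident 3: others sum to 47; max(0, 54 - 47) = 7.
Total collected = 11 + 0 + 7 = 18.

18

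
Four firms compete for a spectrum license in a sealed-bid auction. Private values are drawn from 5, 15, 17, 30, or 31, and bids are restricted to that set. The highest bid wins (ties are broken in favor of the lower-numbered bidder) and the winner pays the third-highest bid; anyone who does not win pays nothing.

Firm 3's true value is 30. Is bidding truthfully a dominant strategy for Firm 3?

No

Consider the case where Firm 1 bids 5, Firm 2 bids 5 and Firm 4 bids 31.
Truthful bid 30: loses, pays 0, utility 0.
Bid 31 instead: wins, pays 5, utility 30 - 5 = 25.
Since 25 > 0, bidding 31 is strictly better here, so truthful bidding is not dominant.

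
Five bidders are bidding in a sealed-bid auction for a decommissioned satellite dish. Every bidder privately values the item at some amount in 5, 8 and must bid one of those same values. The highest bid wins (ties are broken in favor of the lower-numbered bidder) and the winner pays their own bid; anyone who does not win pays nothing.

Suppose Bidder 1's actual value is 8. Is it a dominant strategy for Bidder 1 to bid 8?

No

Consider the case where Bidder 2 bids 5, Bidder 3 bids 5, Bidder 4 bids 5 and Bidder 5 bids 5.
Truthful bid 8: wins, pays 8, utility 8 - 8 = 0.
Bid 5 instead: wins, pays 5, utility 8 - 5 = 3.
Since 3 > 0, bidding 5 is strictly better here, so truthful bidding is not dominant.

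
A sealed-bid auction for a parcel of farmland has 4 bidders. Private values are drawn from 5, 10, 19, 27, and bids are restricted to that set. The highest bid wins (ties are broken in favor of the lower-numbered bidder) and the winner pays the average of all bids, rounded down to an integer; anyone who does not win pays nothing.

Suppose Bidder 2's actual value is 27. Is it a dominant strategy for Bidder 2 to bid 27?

No

Consider the case where Bidder 1 bids 5, Bidder 3 bids 5 and Bidder 4 bids 5.
Truthful bid 27: wins, pays 10, utility 27 - 10 = 17.
Bid 10 instead: wins, pays 6, utility 27 - 6 = 21.
Since 21 > 17, bidding 10 is strictly better here, so truthful bidding is not dominant.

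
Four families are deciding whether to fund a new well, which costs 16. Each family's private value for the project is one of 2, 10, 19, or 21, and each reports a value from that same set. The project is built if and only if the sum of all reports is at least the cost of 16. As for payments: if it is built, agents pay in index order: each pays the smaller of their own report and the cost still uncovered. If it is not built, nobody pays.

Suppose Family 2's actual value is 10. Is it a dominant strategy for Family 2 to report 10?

No

Consider the case where Family 1 reports 2, Family 3 reports 2 and Family 4 reports 10.
Truthful report 10: project built, pays 10, utility 10 - 10 = 0.
Report 2 instead: project built, pays 2, utility 10 - 2 = 8.
Since 8 > 0, reporting 2 is strictly better here, so truthful reporting is not dominant.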